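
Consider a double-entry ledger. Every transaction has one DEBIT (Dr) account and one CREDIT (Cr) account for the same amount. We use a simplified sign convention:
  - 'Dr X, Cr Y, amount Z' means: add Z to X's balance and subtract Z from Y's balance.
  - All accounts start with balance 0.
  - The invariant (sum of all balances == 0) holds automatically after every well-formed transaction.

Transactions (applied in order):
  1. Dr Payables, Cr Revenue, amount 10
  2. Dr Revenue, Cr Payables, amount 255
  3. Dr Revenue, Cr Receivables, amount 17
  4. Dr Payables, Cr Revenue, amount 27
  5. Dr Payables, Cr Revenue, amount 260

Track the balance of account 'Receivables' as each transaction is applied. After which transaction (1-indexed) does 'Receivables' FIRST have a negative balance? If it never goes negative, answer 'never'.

After txn 1: Receivables=0
After txn 2: Receivables=0
After txn 3: Receivables=-17

Answer: 3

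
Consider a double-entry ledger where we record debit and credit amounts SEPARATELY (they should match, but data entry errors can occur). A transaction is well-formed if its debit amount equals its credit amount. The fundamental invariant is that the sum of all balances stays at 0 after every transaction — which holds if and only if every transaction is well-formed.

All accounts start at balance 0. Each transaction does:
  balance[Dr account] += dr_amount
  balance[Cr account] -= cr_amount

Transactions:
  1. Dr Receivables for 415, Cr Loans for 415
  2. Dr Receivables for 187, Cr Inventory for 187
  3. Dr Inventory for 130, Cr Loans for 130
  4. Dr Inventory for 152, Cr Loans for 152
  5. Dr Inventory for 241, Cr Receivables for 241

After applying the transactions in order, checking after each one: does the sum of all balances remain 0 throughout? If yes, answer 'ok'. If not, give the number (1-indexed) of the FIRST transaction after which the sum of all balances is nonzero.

Answer: ok

Derivation:
After txn 1: dr=415 cr=415 sum_balances=0
After txn 2: dr=187 cr=187 sum_balances=0
After txn 3: dr=130 cr=130 sum_balances=0
After txn 4: dr=152 cr=152 sum_balances=0
After txn 5: dr=241 cr=241 sum_balances=0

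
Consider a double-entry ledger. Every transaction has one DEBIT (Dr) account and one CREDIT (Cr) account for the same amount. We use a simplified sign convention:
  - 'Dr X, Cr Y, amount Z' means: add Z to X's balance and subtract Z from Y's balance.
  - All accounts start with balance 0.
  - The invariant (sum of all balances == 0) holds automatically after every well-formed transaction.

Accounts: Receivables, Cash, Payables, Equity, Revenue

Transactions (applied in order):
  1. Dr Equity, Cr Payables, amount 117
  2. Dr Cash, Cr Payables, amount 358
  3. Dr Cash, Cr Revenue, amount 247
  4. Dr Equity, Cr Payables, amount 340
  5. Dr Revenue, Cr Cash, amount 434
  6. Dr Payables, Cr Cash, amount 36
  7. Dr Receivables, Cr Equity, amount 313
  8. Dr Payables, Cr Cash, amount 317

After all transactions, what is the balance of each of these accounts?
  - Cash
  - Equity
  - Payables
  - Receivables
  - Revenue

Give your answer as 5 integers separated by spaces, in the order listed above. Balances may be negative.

After txn 1 (Dr Equity, Cr Payables, amount 117): Equity=117 Payables=-117
After txn 2 (Dr Cash, Cr Payables, amount 358): Cash=358 Equity=117 Payables=-475
After txn 3 (Dr Cash, Cr Revenue, amount 247): Cash=605 Equity=117 Payables=-475 Revenue=-247
After txn 4 (Dr Equity, Cr Payables, amount 340): Cash=605 Equity=457 Payables=-815 Revenue=-247
After txn 5 (Dr Revenue, Cr Cash, amount 434): Cash=171 Equity=457 Payables=-815 Revenue=187
After txn 6 (Dr Payables, Cr Cash, amount 36): Cash=135 Equity=457 Payables=-779 Revenue=187
After txn 7 (Dr Receivables, Cr Equity, amount 313): Cash=135 Equity=144 Payables=-779 Receivables=313 Revenue=187
After txn 8 (Dr Payables, Cr Cash, amount 317): Cash=-182 Equity=144 Payables=-462 Receivables=313 Revenue=187

Answer: -182 144 -462 313 187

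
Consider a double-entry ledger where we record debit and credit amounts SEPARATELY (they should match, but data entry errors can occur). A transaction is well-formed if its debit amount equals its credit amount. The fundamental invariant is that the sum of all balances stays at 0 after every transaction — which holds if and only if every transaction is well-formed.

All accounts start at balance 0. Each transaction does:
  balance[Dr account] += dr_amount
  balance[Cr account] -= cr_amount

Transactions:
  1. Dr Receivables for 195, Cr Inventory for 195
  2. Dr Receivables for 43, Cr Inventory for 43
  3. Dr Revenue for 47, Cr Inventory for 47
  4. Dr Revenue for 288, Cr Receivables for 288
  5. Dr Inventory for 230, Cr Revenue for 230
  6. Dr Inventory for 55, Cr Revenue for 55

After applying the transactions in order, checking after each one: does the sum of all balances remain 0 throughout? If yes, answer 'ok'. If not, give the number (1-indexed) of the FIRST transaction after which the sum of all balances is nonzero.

Answer: ok

Derivation:
After txn 1: dr=195 cr=195 sum_balances=0
After txn 2: dr=43 cr=43 sum_balances=0
After txn 3: dr=47 cr=47 sum_balances=0
After txn 4: dr=288 cr=288 sum_balances=0
After txn 5: dr=230 cr=230 sum_balances=0
After txn 6: dr=55 cr=55 sum_balances=0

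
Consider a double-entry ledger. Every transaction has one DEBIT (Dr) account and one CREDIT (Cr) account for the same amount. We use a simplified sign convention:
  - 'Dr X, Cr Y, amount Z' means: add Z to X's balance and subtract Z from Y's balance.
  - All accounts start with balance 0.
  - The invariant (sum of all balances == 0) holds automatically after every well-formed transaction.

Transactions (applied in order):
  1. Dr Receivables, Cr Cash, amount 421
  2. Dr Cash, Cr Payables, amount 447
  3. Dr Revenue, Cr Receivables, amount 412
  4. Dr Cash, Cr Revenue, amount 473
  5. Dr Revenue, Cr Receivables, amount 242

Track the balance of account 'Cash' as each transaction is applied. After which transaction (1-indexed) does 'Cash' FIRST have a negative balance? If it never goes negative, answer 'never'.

After txn 1: Cash=-421

Answer: 1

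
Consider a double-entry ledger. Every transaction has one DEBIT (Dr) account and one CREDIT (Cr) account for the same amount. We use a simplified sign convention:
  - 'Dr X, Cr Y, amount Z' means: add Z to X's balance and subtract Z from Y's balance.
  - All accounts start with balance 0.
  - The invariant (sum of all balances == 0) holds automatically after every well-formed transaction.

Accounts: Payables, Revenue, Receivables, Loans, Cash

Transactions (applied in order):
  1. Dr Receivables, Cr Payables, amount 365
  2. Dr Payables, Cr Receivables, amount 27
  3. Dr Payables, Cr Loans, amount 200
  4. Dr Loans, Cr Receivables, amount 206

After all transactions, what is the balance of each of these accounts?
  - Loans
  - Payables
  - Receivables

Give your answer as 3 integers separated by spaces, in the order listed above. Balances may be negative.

Answer: 6 -138 132

Derivation:
After txn 1 (Dr Receivables, Cr Payables, amount 365): Payables=-365 Receivables=365
After txn 2 (Dr Payables, Cr Receivables, amount 27): Payables=-338 Receivables=338
After txn 3 (Dr Payables, Cr Loans, amount 200): Loans=-200 Payables=-138 Receivables=338
After txn 4 (Dr Loans, Cr Receivables, amount 206): Loans=6 Payables=-138 Receivables=132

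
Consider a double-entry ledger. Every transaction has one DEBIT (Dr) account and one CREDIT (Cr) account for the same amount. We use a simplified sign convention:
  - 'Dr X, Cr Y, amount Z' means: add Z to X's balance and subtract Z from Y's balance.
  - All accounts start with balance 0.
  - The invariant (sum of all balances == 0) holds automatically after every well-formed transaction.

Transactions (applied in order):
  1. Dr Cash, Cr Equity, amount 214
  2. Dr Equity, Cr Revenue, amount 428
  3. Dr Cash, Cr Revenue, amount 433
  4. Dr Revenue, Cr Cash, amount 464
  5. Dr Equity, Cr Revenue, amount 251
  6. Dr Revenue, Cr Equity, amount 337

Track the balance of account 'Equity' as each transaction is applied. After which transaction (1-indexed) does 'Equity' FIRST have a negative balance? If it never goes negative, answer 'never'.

Answer: 1

Derivation:
After txn 1: Equity=-214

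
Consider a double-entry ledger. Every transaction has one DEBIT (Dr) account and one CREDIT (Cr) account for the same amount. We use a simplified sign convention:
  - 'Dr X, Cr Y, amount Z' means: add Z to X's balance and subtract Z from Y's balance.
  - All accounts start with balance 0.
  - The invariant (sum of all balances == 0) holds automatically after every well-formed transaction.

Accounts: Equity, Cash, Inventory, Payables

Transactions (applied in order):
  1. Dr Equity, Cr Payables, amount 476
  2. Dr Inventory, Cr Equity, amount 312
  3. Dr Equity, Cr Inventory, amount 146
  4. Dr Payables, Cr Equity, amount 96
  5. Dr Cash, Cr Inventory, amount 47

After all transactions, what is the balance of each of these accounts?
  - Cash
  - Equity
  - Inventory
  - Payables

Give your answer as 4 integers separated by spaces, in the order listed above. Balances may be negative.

Answer: 47 214 119 -380

Derivation:
After txn 1 (Dr Equity, Cr Payables, amount 476): Equity=476 Payables=-476
After txn 2 (Dr Inventory, Cr Equity, amount 312): Equity=164 Inventory=312 Payables=-476
After txn 3 (Dr Equity, Cr Inventory, amount 146): Equity=310 Inventory=166 Payables=-476
After txn 4 (Dr Payables, Cr Equity, amount 96): Equity=214 Inventory=166 Payables=-380
After txn 5 (Dr Cash, Cr Inventory, amount 47): Cash=47 Equity=214 Inventory=119 Payables=-380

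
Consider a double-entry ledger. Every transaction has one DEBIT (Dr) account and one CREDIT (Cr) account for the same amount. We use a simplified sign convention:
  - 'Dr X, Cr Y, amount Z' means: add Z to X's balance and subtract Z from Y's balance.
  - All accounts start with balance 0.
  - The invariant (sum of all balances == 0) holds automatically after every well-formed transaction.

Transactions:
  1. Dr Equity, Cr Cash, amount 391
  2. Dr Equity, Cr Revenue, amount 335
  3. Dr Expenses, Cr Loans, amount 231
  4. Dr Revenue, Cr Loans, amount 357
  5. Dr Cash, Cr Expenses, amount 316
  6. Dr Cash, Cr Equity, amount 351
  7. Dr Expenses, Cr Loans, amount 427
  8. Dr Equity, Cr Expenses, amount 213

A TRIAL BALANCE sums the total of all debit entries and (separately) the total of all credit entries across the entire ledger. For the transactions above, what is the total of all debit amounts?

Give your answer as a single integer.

Txn 1: debit+=391
Txn 2: debit+=335
Txn 3: debit+=231
Txn 4: debit+=357
Txn 5: debit+=316
Txn 6: debit+=351
Txn 7: debit+=427
Txn 8: debit+=213
Total debits = 2621

Answer: 2621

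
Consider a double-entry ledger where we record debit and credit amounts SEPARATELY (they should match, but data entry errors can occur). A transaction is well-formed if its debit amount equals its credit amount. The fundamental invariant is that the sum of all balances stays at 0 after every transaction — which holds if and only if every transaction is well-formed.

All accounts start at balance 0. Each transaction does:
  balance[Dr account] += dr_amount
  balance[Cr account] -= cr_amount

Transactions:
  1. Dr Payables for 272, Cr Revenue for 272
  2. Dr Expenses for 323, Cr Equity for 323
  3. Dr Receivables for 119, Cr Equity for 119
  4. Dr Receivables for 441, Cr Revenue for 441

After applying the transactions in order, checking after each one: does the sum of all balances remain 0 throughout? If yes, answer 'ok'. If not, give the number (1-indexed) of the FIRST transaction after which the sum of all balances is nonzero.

After txn 1: dr=272 cr=272 sum_balances=0
After txn 2: dr=323 cr=323 sum_balances=0
After txn 3: dr=119 cr=119 sum_balances=0
After txn 4: dr=441 cr=441 sum_balances=0

Answer: ok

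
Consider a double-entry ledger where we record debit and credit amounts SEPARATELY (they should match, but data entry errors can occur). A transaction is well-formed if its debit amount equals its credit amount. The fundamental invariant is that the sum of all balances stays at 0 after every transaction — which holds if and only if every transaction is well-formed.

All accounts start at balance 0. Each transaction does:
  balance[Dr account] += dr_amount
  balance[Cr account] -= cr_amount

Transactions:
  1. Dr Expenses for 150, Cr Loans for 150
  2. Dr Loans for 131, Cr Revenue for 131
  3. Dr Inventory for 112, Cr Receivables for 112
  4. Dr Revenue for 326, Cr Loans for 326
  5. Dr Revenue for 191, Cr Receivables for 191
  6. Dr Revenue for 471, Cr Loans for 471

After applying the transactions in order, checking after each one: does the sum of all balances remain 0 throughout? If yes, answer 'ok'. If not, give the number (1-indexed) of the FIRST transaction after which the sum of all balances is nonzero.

After txn 1: dr=150 cr=150 sum_balances=0
After txn 2: dr=131 cr=131 sum_balances=0
After txn 3: dr=112 cr=112 sum_balances=0
After txn 4: dr=326 cr=326 sum_balances=0
After txn 5: dr=191 cr=191 sum_balances=0
After txn 6: dr=471 cr=471 sum_balances=0

Answer: ok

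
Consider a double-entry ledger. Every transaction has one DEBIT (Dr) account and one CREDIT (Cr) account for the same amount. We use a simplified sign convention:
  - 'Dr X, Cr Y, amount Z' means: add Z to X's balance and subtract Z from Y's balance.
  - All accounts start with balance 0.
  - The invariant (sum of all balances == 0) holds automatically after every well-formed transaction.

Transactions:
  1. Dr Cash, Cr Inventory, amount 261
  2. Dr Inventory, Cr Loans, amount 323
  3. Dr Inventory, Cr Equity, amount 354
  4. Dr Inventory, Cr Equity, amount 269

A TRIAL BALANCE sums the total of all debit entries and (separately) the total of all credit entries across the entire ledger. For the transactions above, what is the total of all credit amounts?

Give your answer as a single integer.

Txn 1: credit+=261
Txn 2: credit+=323
Txn 3: credit+=354
Txn 4: credit+=269
Total credits = 1207

Answer: 1207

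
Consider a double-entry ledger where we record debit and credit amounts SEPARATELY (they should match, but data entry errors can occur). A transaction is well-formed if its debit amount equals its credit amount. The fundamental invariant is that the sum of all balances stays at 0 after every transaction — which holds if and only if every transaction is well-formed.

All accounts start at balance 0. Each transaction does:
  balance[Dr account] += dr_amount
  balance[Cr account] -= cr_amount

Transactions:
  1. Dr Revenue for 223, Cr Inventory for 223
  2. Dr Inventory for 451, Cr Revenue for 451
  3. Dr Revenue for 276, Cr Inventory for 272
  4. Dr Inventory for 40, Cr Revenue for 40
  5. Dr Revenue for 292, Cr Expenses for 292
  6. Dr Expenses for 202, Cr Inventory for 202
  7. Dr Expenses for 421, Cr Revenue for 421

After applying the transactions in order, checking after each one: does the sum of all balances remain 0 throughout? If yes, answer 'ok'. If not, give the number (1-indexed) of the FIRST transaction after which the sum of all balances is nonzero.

After txn 1: dr=223 cr=223 sum_balances=0
After txn 2: dr=451 cr=451 sum_balances=0
After txn 3: dr=276 cr=272 sum_balances=4
After txn 4: dr=40 cr=40 sum_balances=4
After txn 5: dr=292 cr=292 sum_balances=4
After txn 6: dr=202 cr=202 sum_balances=4
After txn 7: dr=421 cr=421 sum_balances=4

Answer: 3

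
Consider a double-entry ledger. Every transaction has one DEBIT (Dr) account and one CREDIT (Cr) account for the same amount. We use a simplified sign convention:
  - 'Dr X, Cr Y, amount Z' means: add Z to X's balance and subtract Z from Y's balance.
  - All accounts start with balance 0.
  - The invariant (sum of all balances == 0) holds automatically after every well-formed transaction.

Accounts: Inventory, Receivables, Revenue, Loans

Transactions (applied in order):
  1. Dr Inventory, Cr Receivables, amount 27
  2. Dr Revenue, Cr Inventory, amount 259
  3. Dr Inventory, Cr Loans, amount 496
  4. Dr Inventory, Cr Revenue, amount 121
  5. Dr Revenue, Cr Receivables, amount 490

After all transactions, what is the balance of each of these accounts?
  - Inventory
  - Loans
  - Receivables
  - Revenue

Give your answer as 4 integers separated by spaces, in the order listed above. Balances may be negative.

After txn 1 (Dr Inventory, Cr Receivables, amount 27): Inventory=27 Receivables=-27
After txn 2 (Dr Revenue, Cr Inventory, amount 259): Inventory=-232 Receivables=-27 Revenue=259
After txn 3 (Dr Inventory, Cr Loans, amount 496): Inventory=264 Loans=-496 Receivables=-27 Revenue=259
After txn 4 (Dr Inventory, Cr Revenue, amount 121): Inventory=385 Loans=-496 Receivables=-27 Revenue=138
After txn 5 (Dr Revenue, Cr Receivables, amount 490): Inventory=385 Loans=-496 Receivables=-517 Revenue=628

Answer: 385 -496 -517 628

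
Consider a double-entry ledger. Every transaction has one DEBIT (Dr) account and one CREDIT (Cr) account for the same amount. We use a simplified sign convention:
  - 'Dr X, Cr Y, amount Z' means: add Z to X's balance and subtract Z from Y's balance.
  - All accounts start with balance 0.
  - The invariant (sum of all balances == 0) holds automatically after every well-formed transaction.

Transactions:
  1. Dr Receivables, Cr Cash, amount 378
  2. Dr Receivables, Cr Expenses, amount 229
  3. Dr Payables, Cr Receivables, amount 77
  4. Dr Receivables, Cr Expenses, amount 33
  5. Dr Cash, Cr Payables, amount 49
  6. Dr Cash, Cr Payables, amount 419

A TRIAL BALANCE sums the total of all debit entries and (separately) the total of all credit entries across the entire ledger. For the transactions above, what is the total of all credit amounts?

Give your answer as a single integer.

Answer: 1185

Derivation:
Txn 1: credit+=378
Txn 2: credit+=229
Txn 3: credit+=77
Txn 4: credit+=33
Txn 5: credit+=49
Txn 6: credit+=419
Total credits = 1185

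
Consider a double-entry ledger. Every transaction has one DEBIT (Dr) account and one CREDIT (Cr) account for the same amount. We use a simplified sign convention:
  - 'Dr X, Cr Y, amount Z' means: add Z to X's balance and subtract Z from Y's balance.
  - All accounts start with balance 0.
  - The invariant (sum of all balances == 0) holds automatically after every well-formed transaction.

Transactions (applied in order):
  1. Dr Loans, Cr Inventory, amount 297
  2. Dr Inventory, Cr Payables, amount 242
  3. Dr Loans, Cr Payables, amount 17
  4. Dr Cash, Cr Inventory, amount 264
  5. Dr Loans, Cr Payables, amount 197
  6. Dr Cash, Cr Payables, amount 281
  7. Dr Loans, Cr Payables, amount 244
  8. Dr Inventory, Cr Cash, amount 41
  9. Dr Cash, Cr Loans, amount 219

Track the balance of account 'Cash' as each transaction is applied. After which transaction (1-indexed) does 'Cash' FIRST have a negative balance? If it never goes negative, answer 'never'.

After txn 1: Cash=0
After txn 2: Cash=0
After txn 3: Cash=0
After txn 4: Cash=264
After txn 5: Cash=264
After txn 6: Cash=545
After txn 7: Cash=545
After txn 8: Cash=504
After txn 9: Cash=723

Answer: never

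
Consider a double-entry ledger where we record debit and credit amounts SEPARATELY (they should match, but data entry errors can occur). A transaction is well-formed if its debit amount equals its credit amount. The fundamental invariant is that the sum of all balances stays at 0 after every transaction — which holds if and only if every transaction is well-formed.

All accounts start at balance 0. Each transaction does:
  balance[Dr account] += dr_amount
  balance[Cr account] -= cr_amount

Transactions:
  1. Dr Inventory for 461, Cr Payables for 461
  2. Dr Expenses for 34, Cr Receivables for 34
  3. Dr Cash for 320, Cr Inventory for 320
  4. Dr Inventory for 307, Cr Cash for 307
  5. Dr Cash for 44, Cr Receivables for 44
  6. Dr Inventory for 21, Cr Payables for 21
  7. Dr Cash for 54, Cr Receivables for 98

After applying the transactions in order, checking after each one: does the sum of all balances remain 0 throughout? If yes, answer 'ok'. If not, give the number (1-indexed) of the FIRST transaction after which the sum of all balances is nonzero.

Answer: 7

Derivation:
After txn 1: dr=461 cr=461 sum_balances=0
After txn 2: dr=34 cr=34 sum_balances=0
After txn 3: dr=320 cr=320 sum_balances=0
After txn 4: dr=307 cr=307 sum_balances=0
After txn 5: dr=44 cr=44 sum_balances=0
After txn 6: dr=21 cr=21 sum_balances=0
After txn 7: dr=54 cr=98 sum_balances=-44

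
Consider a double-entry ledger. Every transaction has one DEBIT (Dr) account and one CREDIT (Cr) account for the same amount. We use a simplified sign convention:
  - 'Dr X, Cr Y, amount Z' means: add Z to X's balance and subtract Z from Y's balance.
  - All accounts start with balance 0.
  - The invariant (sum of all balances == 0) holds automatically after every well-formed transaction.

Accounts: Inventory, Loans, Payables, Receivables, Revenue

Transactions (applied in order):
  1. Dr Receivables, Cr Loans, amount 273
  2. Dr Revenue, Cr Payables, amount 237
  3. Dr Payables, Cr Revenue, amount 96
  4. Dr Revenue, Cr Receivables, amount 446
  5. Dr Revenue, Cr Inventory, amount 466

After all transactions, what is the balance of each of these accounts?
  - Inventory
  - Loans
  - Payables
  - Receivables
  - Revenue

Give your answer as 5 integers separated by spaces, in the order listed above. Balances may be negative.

Answer: -466 -273 -141 -173 1053

Derivation:
After txn 1 (Dr Receivables, Cr Loans, amount 273): Loans=-273 Receivables=273
After txn 2 (Dr Revenue, Cr Payables, amount 237): Loans=-273 Payables=-237 Receivables=273 Revenue=237
After txn 3 (Dr Payables, Cr Revenue, amount 96): Loans=-273 Payables=-141 Receivables=273 Revenue=141
After txn 4 (Dr Revenue, Cr Receivables, amount 446): Loans=-273 Payables=-141 Receivables=-173 Revenue=587
After txn 5 (Dr Revenue, Cr Inventory, amount 466): Inventory=-466 Loans=-273 Payables=-141 Receivables=-173 Revenue=1053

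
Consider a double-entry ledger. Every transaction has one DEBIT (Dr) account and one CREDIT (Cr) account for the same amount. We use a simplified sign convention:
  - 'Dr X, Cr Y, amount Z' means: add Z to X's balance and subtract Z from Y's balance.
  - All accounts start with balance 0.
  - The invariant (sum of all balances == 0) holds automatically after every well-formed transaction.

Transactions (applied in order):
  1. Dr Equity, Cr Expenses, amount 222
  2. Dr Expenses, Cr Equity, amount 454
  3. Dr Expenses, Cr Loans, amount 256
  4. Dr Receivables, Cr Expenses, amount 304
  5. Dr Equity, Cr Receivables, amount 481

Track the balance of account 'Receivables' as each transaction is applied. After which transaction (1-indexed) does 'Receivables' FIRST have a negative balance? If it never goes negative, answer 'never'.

After txn 1: Receivables=0
After txn 2: Receivables=0
After txn 3: Receivables=0
After txn 4: Receivables=304
After txn 5: Receivables=-177

Answer: 5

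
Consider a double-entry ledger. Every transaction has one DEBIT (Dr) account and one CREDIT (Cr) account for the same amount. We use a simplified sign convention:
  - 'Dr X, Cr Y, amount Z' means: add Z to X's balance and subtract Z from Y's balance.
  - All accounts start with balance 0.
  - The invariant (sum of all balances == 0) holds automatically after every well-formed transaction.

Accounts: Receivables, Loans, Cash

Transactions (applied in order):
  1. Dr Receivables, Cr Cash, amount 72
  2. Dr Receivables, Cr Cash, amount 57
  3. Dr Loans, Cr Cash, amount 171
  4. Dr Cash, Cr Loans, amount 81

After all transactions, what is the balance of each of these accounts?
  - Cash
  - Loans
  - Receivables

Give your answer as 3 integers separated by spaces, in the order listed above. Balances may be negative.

After txn 1 (Dr Receivables, Cr Cash, amount 72): Cash=-72 Receivables=72
After txn 2 (Dr Receivables, Cr Cash, amount 57): Cash=-129 Receivables=129
After txn 3 (Dr Loans, Cr Cash, amount 171): Cash=-300 Loans=171 Receivables=129
After txn 4 (Dr Cash, Cr Loans, amount 81): Cash=-219 Loans=90 Receivables=129

Answer: -219 90 129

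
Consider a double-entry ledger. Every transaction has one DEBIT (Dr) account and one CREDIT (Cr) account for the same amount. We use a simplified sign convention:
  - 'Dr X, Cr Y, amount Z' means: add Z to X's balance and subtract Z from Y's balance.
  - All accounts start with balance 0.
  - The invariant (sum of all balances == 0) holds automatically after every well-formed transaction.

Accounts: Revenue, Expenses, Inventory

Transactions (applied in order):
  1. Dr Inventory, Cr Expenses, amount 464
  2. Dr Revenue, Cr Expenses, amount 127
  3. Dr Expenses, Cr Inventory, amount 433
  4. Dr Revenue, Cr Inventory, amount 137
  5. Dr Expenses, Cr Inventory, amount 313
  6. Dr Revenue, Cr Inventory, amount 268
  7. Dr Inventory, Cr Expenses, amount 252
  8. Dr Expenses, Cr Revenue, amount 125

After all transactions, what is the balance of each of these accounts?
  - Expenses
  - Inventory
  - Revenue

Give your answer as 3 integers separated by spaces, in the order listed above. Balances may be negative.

Answer: 28 -435 407

Derivation:
After txn 1 (Dr Inventory, Cr Expenses, amount 464): Expenses=-464 Inventory=464
After txn 2 (Dr Revenue, Cr Expenses, amount 127): Expenses=-591 Inventory=464 Revenue=127
After txn 3 (Dr Expenses, Cr Inventory, amount 433): Expenses=-158 Inventory=31 Revenue=127
After txn 4 (Dr Revenue, Cr Inventory, amount 137): Expenses=-158 Inventory=-106 Revenue=264
After txn 5 (Dr Expenses, Cr Inventory, amount 313): Expenses=155 Inventory=-419 Revenue=264
After txn 6 (Dr Revenue, Cr Inventory, amount 268): Expenses=155 Inventory=-687 Revenue=532
After txn 7 (Dr Inventory, Cr Expenses, amount 252): Expenses=-97 Inventory=-435 Revenue=532
After txn 8 (Dr Expenses, Cr Revenue, amount 125): Expenses=28 Inventory=-435 Revenue=407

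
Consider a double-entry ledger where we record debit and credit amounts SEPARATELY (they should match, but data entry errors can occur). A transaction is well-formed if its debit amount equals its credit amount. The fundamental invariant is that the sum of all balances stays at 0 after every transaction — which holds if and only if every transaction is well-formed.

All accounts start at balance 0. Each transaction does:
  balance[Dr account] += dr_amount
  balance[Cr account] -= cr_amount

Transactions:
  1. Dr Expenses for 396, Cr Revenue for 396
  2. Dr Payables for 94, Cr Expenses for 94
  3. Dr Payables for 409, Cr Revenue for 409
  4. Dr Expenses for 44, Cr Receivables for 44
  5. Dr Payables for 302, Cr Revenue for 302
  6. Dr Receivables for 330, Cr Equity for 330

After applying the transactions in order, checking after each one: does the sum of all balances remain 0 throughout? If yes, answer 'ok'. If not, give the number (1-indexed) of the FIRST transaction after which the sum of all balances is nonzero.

Answer: ok

Derivation:
After txn 1: dr=396 cr=396 sum_balances=0
After txn 2: dr=94 cr=94 sum_balances=0
After txn 3: dr=409 cr=409 sum_balances=0
After txn 4: dr=44 cr=44 sum_balances=0
After txn 5: dr=302 cr=302 sum_balances=0
After txn 6: dr=330 cr=330 sum_balances=0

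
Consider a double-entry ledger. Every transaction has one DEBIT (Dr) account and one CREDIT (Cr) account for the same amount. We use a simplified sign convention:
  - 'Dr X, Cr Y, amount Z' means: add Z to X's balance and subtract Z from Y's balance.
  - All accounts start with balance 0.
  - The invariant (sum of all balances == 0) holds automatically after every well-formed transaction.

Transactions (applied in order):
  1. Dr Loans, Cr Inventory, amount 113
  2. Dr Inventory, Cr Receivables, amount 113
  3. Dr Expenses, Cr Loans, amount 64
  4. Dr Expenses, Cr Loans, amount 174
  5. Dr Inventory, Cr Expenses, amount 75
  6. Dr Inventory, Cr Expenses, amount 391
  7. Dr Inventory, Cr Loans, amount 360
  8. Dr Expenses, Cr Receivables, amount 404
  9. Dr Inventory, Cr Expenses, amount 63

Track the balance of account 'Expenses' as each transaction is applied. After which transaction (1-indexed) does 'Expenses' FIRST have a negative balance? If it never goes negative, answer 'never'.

Answer: 6

Derivation:
After txn 1: Expenses=0
After txn 2: Expenses=0
After txn 3: Expenses=64
After txn 4: Expenses=238
After txn 5: Expenses=163
After txn 6: Expenses=-228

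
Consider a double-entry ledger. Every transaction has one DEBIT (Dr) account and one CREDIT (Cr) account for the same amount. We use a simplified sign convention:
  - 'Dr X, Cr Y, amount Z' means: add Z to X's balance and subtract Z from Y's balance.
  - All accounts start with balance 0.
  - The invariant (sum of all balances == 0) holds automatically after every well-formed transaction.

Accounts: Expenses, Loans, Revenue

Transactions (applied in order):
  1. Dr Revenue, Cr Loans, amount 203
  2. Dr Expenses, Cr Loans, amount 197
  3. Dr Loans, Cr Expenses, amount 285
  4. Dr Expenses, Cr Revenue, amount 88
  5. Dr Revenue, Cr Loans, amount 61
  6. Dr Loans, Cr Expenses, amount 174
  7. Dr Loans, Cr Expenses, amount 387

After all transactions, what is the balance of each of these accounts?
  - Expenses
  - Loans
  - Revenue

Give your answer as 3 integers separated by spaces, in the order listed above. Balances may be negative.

Answer: -561 385 176

Derivation:
After txn 1 (Dr Revenue, Cr Loans, amount 203): Loans=-203 Revenue=203
After txn 2 (Dr Expenses, Cr Loans, amount 197): Expenses=197 Loans=-400 Revenue=203
After txn 3 (Dr Loans, Cr Expenses, amount 285): Expenses=-88 Loans=-115 Revenue=203
After txn 4 (Dr Expenses, Cr Revenue, amount 88): Expenses=0 Loans=-115 Revenue=115
After txn 5 (Dr Revenue, Cr Loans, amount 61): Expenses=0 Loans=-176 Revenue=176
After txn 6 (Dr Loans, Cr Expenses, amount 174): Expenses=-174 Loans=-2 Revenue=176
After txn 7 (Dr Loans, Cr Expenses, amount 387): Expenses=-561 Loans=385 Revenue=176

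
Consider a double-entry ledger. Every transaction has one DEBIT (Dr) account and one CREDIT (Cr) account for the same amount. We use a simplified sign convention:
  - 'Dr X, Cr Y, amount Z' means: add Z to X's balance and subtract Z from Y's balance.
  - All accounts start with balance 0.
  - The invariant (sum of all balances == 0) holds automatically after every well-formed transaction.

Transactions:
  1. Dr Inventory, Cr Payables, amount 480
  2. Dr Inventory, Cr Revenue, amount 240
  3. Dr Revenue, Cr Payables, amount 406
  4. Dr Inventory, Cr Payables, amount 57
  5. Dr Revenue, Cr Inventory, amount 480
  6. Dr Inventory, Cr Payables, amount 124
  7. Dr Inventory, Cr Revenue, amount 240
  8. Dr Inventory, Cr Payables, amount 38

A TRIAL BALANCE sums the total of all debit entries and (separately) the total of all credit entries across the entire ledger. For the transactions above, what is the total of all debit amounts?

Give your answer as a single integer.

Txn 1: debit+=480
Txn 2: debit+=240
Txn 3: debit+=406
Txn 4: debit+=57
Txn 5: debit+=480
Txn 6: debit+=124
Txn 7: debit+=240
Txn 8: debit+=38
Total debits = 2065

Answer: 2065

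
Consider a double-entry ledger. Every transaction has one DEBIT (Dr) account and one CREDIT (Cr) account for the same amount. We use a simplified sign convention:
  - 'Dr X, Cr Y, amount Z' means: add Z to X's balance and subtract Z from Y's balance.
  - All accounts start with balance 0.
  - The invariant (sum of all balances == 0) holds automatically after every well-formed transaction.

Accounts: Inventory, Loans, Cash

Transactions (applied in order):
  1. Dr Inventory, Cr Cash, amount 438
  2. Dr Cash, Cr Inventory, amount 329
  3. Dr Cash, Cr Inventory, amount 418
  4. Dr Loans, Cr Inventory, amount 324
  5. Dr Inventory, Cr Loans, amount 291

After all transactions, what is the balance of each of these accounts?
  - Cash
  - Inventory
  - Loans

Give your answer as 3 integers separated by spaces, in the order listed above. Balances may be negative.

Answer: 309 -342 33

Derivation:
After txn 1 (Dr Inventory, Cr Cash, amount 438): Cash=-438 Inventory=438
After txn 2 (Dr Cash, Cr Inventory, amount 329): Cash=-109 Inventory=109
After txn 3 (Dr Cash, Cr Inventory, amount 418): Cash=309 Inventory=-309
After txn 4 (Dr Loans, Cr Inventory, amount 324): Cash=309 Inventory=-633 Loans=324
After txn 5 (Dr Inventory, Cr Loans, amount 291): Cash=309 Inventory=-342 Loans=33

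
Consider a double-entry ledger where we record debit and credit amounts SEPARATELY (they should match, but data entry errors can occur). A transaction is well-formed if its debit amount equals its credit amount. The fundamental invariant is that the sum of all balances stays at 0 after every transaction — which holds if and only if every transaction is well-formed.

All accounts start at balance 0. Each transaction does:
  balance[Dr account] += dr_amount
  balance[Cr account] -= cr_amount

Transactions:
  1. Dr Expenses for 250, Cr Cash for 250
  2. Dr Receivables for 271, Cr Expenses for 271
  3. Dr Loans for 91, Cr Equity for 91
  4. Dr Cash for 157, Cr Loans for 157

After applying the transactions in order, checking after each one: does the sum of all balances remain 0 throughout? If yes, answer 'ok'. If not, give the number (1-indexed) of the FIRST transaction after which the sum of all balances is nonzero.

After txn 1: dr=250 cr=250 sum_balances=0
After txn 2: dr=271 cr=271 sum_balances=0
After txn 3: dr=91 cr=91 sum_balances=0
After txn 4: dr=157 cr=157 sum_balances=0

Answer: ok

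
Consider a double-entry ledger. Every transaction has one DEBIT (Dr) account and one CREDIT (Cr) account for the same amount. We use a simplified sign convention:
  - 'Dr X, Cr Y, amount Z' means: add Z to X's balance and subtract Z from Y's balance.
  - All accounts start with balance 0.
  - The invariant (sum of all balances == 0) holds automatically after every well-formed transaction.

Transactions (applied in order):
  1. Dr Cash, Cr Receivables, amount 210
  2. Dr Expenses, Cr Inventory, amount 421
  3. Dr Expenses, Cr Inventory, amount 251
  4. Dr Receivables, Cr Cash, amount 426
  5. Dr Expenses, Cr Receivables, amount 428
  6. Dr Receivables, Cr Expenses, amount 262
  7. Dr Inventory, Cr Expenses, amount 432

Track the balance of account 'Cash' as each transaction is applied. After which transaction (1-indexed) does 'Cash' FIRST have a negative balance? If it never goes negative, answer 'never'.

After txn 1: Cash=210
After txn 2: Cash=210
After txn 3: Cash=210
After txn 4: Cash=-216

Answer: 4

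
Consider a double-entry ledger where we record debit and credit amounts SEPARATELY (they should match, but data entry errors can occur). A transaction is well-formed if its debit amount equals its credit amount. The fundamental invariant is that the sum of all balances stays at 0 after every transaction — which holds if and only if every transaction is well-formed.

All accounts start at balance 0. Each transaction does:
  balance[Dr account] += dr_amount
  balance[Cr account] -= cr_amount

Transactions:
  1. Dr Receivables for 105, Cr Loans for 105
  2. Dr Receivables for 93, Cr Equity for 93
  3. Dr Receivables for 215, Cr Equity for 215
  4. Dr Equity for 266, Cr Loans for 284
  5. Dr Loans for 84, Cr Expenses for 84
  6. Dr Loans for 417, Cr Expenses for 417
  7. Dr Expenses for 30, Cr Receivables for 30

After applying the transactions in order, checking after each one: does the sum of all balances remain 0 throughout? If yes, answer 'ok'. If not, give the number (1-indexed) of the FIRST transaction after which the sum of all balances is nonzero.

Answer: 4

Derivation:
After txn 1: dr=105 cr=105 sum_balances=0
After txn 2: dr=93 cr=93 sum_balances=0
After txn 3: dr=215 cr=215 sum_balances=0
After txn 4: dr=266 cr=284 sum_balances=-18
After txn 5: dr=84 cr=84 sum_balances=-18
After txn 6: dr=417 cr=417 sum_balances=-18
After txn 7: dr=30 cr=30 sum_balances=-18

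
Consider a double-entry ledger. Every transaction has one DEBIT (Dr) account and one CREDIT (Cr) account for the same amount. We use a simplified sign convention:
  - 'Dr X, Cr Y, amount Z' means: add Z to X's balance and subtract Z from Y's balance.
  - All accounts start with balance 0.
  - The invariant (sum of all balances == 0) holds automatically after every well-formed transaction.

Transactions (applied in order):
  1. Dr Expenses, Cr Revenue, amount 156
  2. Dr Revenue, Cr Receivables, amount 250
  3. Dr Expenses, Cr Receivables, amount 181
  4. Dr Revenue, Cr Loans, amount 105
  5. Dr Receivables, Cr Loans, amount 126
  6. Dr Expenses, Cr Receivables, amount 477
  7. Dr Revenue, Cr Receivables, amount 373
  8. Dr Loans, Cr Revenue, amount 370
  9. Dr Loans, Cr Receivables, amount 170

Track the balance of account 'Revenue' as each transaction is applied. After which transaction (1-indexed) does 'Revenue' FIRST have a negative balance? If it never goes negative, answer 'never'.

After txn 1: Revenue=-156

Answer: 1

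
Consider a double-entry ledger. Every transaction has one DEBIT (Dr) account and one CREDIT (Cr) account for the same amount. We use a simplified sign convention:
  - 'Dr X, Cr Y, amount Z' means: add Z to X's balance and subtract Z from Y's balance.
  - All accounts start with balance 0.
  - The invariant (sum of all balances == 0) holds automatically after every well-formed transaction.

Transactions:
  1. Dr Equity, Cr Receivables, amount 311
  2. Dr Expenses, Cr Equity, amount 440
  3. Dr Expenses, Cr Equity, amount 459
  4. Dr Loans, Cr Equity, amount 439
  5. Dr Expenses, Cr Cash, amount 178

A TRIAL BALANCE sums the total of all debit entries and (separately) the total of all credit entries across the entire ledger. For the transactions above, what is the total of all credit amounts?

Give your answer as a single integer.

Answer: 1827

Derivation:
Txn 1: credit+=311
Txn 2: credit+=440
Txn 3: credit+=459
Txn 4: credit+=439
Txn 5: credit+=178
Total credits = 1827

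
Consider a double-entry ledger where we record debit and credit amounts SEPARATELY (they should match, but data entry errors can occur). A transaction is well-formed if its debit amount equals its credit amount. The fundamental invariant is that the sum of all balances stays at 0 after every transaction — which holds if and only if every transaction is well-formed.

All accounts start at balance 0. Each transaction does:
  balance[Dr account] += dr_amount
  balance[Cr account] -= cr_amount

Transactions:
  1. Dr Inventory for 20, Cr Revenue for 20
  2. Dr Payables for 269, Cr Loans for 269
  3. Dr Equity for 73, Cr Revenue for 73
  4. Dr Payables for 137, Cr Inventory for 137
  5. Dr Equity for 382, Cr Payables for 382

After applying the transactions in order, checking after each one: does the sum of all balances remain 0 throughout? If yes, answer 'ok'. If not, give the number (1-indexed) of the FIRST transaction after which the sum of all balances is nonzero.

Answer: ok

Derivation:
After txn 1: dr=20 cr=20 sum_balances=0
After txn 2: dr=269 cr=269 sum_balances=0
After txn 3: dr=73 cr=73 sum_balances=0
After txn 4: dr=137 cr=137 sum_balances=0
After txn 5: dr=382 cr=382 sum_balances=0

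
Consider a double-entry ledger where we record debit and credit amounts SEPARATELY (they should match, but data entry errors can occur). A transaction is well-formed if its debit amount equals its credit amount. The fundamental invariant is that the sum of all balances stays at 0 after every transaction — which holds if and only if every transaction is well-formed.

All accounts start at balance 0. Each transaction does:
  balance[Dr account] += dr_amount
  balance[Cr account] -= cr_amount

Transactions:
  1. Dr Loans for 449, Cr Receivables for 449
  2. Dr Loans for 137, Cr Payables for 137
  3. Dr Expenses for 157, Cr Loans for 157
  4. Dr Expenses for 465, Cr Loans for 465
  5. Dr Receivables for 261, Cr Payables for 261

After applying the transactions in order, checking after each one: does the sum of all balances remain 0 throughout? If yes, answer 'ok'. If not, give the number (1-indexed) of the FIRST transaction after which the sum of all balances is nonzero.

Answer: ok

Derivation:
After txn 1: dr=449 cr=449 sum_balances=0
After txn 2: dr=137 cr=137 sum_balances=0
After txn 3: dr=157 cr=157 sum_balances=0
After txn 4: dr=465 cr=465 sum_balances=0
After txn 5: dr=261 cr=261 sum_balances=0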